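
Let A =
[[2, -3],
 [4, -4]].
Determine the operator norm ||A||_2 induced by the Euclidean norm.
||A||_2 = sqrt((45 + sqrt(1961))/2) ≈ 6.6814 (= sqrt(largest eigenvalue of A^T A))

||A||_2 = sigma_max(A) = sqrt(lambda_max(A^T A)). Form the symmetric matrix M = A^T A =
[[20, -22],
 [-22, 25]].
Its characteristic polynomial (trace, determinant of M give the coefficients) is
  p(λ) = det(λ I - M) = λ^2 - 45λ + 16.
For λ^2 - 45λ + 16 the discriminant is 1961. It is nonnegative but not a perfect square, so the roots are real and irrational: λ = (45 ± sqrt(1961))/2 ≈ 44.6416, 0.3584.
So the eigenvalues of A^T A are ≈ 0.3584, 44.6416 (all ≥ 0, as they must be for A^T A). The largest is λ_max = (45 + sqrt(1961))/2 ≈ 44.6416, hence ||A||_2 = sqrt(λ_max) = sqrt((45 + sqrt(1961))/2) ≈ 6.6814.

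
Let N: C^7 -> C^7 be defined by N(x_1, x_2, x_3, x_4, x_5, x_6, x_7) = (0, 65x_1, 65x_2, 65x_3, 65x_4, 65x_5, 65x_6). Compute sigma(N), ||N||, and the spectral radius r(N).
sigma(N) = {0}; ||N|| = 65; r(N) = 0. (N is nilpotent with N^7 = 0.)

On C^7, N is a strictly lower-triangular matrix with 65 on the subdiagonal and zeros elsewhere, so its characteristic polynomial is lambda^7 and every eigenvalue is 0: sigma(N) = {0}. For the operator norm, N e_i = 65e_{i+1} for i = 1, ..., 6 and N e_7 = 0, so the singular values of N are 65 (with multiplicity 6) and 0; hence ||N|| = 65. The spectral radius r(N) = max|lambda| = 0. Note ||N|| > r(N) — characteristic of non-normal nilpotent operators. Indeed N^7 = 0.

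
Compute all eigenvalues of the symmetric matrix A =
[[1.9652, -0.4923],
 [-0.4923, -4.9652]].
sigma(A) ≈ {-5, 2}

A is real symmetric, so its spectrum consists of real eigenvalues. Expanding the characteristic polynomial of the displayed matrix gives
  det(λ I - A) = p(λ) = λ^2 + (3)λ + (-10).
Solving p(λ) = 0 yields eigenvalues ≈ -5, 2. (A is shown rounded to 4 decimals, so these recover the underlying integer eigenvalues to within that precision.)
Verification: the trace of A = -3 equals the sum of eigenvalues -3, and det(A) ≈ -10.0000 matches the eigenvalue product -10.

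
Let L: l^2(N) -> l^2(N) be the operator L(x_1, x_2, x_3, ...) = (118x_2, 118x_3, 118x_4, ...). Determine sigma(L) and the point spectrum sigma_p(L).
sigma(L) = closed disk {z in C : |z| ≤ 118}; sigma_p(L) = open disk {z in C : |z| < 118}

Note L = 118·V where V is the unit left shift (V x)_k = x_{k+1}; so sigma(L) = 118·sigma(V) and ||L|| = 118||V||. ||L x||^2 = 13924sum_{k≥2} |x_k|^2 ≤ 13924||x||^2, with equality on {x : x_1 = 0}, so ||L|| = 118. For any lambda with |lambda| < 118, set r = lambda/118 (|r| < 1); the vector x = (1, r, r^2, ...) is in l^2 and satisfies L x = 118(r, r^2, ...) = lambda x, so lambda is an eigenvalue. On the boundary |lambda| = 118 the geometric series diverges, so no l^2 eigenvector exists, but these lambda lie in the approximate point spectrum. Hence sigma(L) is the closed disk of radius 118 and sigma_p(L) is the open disk.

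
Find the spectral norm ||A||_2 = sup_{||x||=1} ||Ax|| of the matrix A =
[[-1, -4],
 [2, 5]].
||A||_2 = sqrt((46 + sqrt(2080))/2) ≈ 6.7678 (= sqrt(largest eigenvalue of A^T A))

||A||_2 = sigma_max(A) = sqrt(lambda_max(A^T A)). Form the symmetric matrix M = A^T A =
[[5, 14],
 [14, 41]].
Its characteristic polynomial (trace, determinant of M give the coefficients) is
  p(λ) = det(λ I - M) = λ^2 - 46λ + 9.
For λ^2 - 46λ + 9 the discriminant is 2080. It is nonnegative but not a perfect square, so the roots are real and irrational: λ = (46 ± sqrt(2080))/2 ≈ 45.8035, 0.1965.
So the eigenvalues of A^T A are ≈ 0.1965, 45.8035 (all ≥ 0, as they must be for A^T A). The largest is λ_max = (46 + sqrt(2080))/2 ≈ 45.8035, hence ||A||_2 = sqrt(λ_max) = sqrt((46 + sqrt(2080))/2) ≈ 6.7678.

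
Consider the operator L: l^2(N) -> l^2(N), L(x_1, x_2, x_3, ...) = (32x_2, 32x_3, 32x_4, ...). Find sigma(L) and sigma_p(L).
sigma(L) = closed disk {z in C : |z| ≤ 32}; sigma_p(L) = open disk {z in C : |z| < 32}

Note L = 32·V where V is the unit left shift (V x)_k = x_{k+1}; so sigma(L) = 32·sigma(V) and ||L|| = 32||V||. ||L x||^2 = 1024sum_{k≥2} |x_k|^2 ≤ 1024||x||^2, with equality on {x : x_1 = 0}, so ||L|| = 32. For any lambda with |lambda| < 32, set r = lambda/32 (|r| < 1); the vector x = (1, r, r^2, ...) is in l^2 and satisfies L x = 32(r, r^2, ...) = lambda x, so lambda is an eigenvalue. On the boundary |lambda| = 32 the geometric series diverges, so no l^2 eigenvector exists, but these lambda lie in the approximate point spectrum. Hence sigma(L) is the closed disk of radius 32 and sigma_p(L) is the open disk.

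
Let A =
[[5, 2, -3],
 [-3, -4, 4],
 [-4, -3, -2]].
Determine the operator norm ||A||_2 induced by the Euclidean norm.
||A||_2 ≈ 9.2677 (= sqrt(largest eigenvalue of A^T A))

||A||_2 = sigma_max(A) = sqrt(lambda_max(A^T A)). Form the symmetric matrix M = A^T A =
[[50, 34, -19],
 [34, 29, -16],
 [-19, -16, 29]].
Its characteristic polynomial (trace, sum of principal 2x2 minors, determinant of M give the coefficients) is
  p(λ) = det(λ I - M) = λ^3 - 108λ^2 + 1968λ - 5929.
No integer candidate from the rational root theorem (±divisors of 5929) is a root, so the roots are irrational. The cubic discriminant is Δ = 6545165877 > 0, so there are three distinct real roots. p(3) = -970 and p(4) = 279 have opposite signs, so a root lies in (3, 4); Newton's method refines it to λ ≈ 3.7625. p(18) = 335 and p(19) = -666 have opposite signs, so a root lies in (18, 19); Newton's method refines it to λ ≈ 18.3466. p(85) = -4824 and p(86) = 607 have opposite signs, so a root lies in (85, 86); Newton's method refines it to λ ≈ 85.8909. Check (Vieta): the three roots sum to 108, matching tr M = 108.
So the eigenvalues of A^T A are ≈ 3.7625, 18.3466, 85.8909 (all ≥ 0, as they must be for A^T A). The largest is λ_max ≈ 85.8909, hence ||A||_2 = sqrt(λ_max) ≈ 9.2677.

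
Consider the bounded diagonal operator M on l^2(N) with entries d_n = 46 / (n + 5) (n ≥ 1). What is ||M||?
||M|| = 23/3 (attained at n = 1)

For M diagonal, ||M|| = sup_n |d_n| = sup_n 46/(n + 5). This is positive and strictly decreasing in n, so the supremum is attained at n = 1: d_1 = 46/(1 + 5) = 23/3. Hence ||M|| = 23/3.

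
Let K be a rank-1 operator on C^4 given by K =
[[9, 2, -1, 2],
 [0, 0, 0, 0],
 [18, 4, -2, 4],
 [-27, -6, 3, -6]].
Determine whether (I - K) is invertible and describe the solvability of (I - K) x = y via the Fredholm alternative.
(I - K) is singular (det(I - K) = 0, i.e. 1 ∈ sigma(K)). (I - K) x = y is solvable iff y ⊥ ker((I - K)^*) = span{(9, 2, -1, 2)}, i.e. iff 9y_1 + 2y_2 - y_3 + 2y_4 = 0. When solvable, the solutions are x = y + c·(1, 0, 2, -3), c arbitrary (ker(I - K) = span{(1, 0, 2, -3)}, dimension 1).

K has rank 1, so it is an outer product K = u v^T: every row of K is a multiple of one row vector. Reading off the entries, u = (1, 0, 2, -3) and v = (9, 2, -1, 2) (row i of K equals u_i·v^T). A rank-one matrix u v^T satisfies K u = u (v·u) and kills the (3)-dimensional subspace v^⊥, so its characteristic polynomial is lambda^3 (lambda - v·u) with v·u = tr K = 1. Hence the eigenvalues of I - K are 1 (multiplicity 3) and 1 - (1) = 0, so det(I - K) = 0. (Direct check: I - K =
[[-8, -2, 1, -2],
 [0, 1, 0, 0],
 [-18, -4, 3, -4],
 [27, 6, -3, 7]]
has determinant 0.) So 1 is an eigenvalue of K and (I - K) is not invertible. The finite-dimensional Fredholm alternative says: either (I - K) is invertible, or ker(I - K) ≠ {0} and then range(I - K) = ker((I - K)^*)^⊥, with dim ker(I - K) = dim ker((I - K)^*). We are in the second case, so we need both kernels. Kernel of I - K: (I - K) u = u - u (v·u) = u - u = 0, so ker(I - K) = span{u} = span{(1, 0, 2, -3)} (it is exactly 1-dimensional because rank(I - K) = 3). Kernel of the adjoint: K is real, so (I - K)^* = I - K^T = I - v u^T, and (I - v u^T) v = v - v (u·v) = 0; hence ker((I - K)^*) = span{v} = span{(9, 2, -1, 2)}. Therefore (I - K) x = y is solvable iff <y, v> = 0, i.e. iff 9y_1 + 2y_2 - y_3 + 2y_4 = 0. When this holds, K y = u (v·y) = 0, so (I - K) y = y and x = y is a particular solution; the full solution set is the line x = y + c·u = y + c·(1, 0, 2, -3), c ∈ C.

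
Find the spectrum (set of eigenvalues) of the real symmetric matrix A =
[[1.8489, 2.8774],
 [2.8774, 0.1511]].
sigma(A) ≈ {-2, 4}

A is real symmetric, so its spectrum consists of real eigenvalues. Expanding the characteristic polynomial of the displayed matrix gives
  det(λ I - A) = p(λ) = λ^2 + (-2)λ + (-8).
Solving p(λ) = 0 yields eigenvalues ≈ -2, 4. (A is shown rounded to 4 decimals, so these recover the underlying integer eigenvalues to within that precision.)
Verification: the trace of A = 2 equals the sum of eigenvalues 2, and det(A) ≈ -8.0001 matches the eigenvalue product -8.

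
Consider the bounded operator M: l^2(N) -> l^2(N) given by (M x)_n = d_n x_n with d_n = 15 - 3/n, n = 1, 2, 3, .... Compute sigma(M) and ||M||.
sigma(M) = {15 - 3/n : n ≥ 1} ∪ {15}; ||M|| = 15

A bounded diagonal operator on l^2 with diagonal entries d_n has spectrum equal to the closure of {d_n : n ≥ 1}: every d_n is an eigenvalue (with eigenvector e_n), so {d_n} ⊂ sigma(M); the spectrum is closed, so its closure is too; and for lambda not in the closure, (M - lambda I) has bounded inverse (the diagonal entries 1/(d_n - lambda) are bounded). For our sequence d_n = 15 - 3/n, n = 1, 2, 3, ...:
  - {d_n} = {15 - 3/n : n ≥ 1}; the only limit point is 15
  - closure = {15 - 3/n : n ≥ 1} ∪ {15}
For the norm: a diagonal operator has ||M|| = sup_n |d_n|. Here d_n = 15 - 3/n increases monotonically from d_1 = 12 toward 15, with all terms in [12, 15); so sup_n |d_n| = 15 (the supremum is the limit, not attained). So ||M|| = 15.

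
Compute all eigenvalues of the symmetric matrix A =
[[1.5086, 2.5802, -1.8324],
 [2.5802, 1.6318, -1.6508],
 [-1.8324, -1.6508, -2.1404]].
sigma(A) ≈ {-3, -1, 5}

A is real symmetric, so its spectrum consists of real eigenvalues. Expanding the characteristic polynomial of the displayed matrix gives
  det(λ I - A) = p(λ) = λ^3 + (-1)λ^2 + (-17)λ + (-15).
Solving p(λ) = 0 yields eigenvalues ≈ -3, -1, 5. (A is shown rounded to 4 decimals, so these recover the underlying integer eigenvalues to within that precision.)
Verification: the trace of A = 1 equals the sum of eigenvalues 1, and det(A) ≈ 15.0001 matches the eigenvalue product 15.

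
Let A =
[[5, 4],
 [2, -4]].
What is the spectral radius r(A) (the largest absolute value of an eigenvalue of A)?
r(A) = (1 + sqrt(113))/2 ≈ 5.8151

The eigenvalues of A are the roots of its characteristic polynomial. With M = A (coefficients from the trace and determinant):
  p(λ) = det(λ I - M) = λ^2 - λ - 28.
For λ^2 - λ - 28 the discriminant is 113. It is nonnegative but not a perfect square, so the roots are real and irrational: λ = (1 ± sqrt(113))/2 ≈ 5.8151, -4.8151.
Thus the eigenvalues (to 4 decimals) are 5.8151 (modulus 5.8151); -4.8151 (modulus 4.8151). The spectral radius is the largest modulus: r(A) = (1 + sqrt(113))/2 ≈ 5.8151. (Cross-check: r(A) ≤ ||A||_2 ≈ 6.5264; equality holds whenever A is normal, though it can also hold for some non-normal A.)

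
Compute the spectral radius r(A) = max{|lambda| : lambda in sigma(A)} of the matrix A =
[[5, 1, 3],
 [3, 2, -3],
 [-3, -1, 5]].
r(A) ≈ 6.052

The eigenvalues of A are the roots of its characteristic polynomial. With M = A (coefficients from the trace, the sum of principal 2x2 minors, and det A):
  p(λ) = det(λ I - M) = λ^3 - 12λ^2 + 48λ - 38.
No integer candidate from the rational root theorem (±divisors of 38) is a root, so the roots are irrational. The cubic discriminant is Δ = -18252 < 0, so there is one real root and a complex-conjugate pair. p(1) = -1 and p(2) = 18 have opposite signs, so a root lies in (1, 2); Newton's method refines it to λ ≈ 1.0375. Dividing out (λ - (1.0375)) leaves approximately λ^2 - 10.9625λ + 36.6264. For λ^2 - 10.9625λ + 36.6264 the discriminant is -26.3291. It is negative, so the remaining roots are the complex-conjugate pair λ ≈ 5.4812 ± 2.5656i. Their product equals the constant term, so |λ|^2 ≈ 36.6264 and |λ| ≈ 6.052.
Thus the eigenvalues (to 4 decimals) are 1.0375 (modulus 1.0375); 5.4812 ± 2.5656i (modulus 6.052). The spectral radius is the largest modulus: r(A) ≈ 6.052. (Cross-check: r(A) ≤ ||A||_2 ≈ 7.5389; equality holds whenever A is normal, though it can also hold for some non-normal A.)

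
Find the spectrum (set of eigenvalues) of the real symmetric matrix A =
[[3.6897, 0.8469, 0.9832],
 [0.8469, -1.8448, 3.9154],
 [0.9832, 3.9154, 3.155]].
sigma(A) ≈ {-4, 3, 6}

A is real symmetric, so its spectrum consists of real eigenvalues. Expanding the characteristic polynomial of the displayed matrix gives
  det(λ I - A) = p(λ) = λ^3 + (-5)λ^2 + (-18)λ + (71.9988).
Solving p(λ) = 0 yields eigenvalues ≈ -4, 3, 6. (A is shown rounded to 4 decimals, so these recover the underlying integer eigenvalues to within that precision.)
Verification: the trace of A = 5 equals the sum of eigenvalues 5, and det(A) ≈ -71.9988 matches the eigenvalue product -72.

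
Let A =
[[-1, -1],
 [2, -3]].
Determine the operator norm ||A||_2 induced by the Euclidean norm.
||A||_2 = sqrt((15 + sqrt(125))/2) ≈ 3.618 (= sqrt(largest eigenvalue of A^T A))

||A||_2 = sigma_max(A) = sqrt(lambda_max(A^T A)). Form the symmetric matrix M = A^T A =
[[5, -5],
 [-5, 10]].
Its characteristic polynomial (trace, determinant of M give the coefficients) is
  p(λ) = det(λ I - M) = λ^2 - 15λ + 25.
For λ^2 - 15λ + 25 the discriminant is 125. It is nonnegative but not a perfect square, so the roots are real and irrational: λ = (15 ± sqrt(125))/2 ≈ 13.0902, 1.9098.
So the eigenvalues of A^T A are ≈ 1.9098, 13.0902 (all ≥ 0, as they must be for A^T A). The largest is λ_max = (15 + sqrt(125))/2 ≈ 13.0902, hence ||A||_2 = sqrt(λ_max) = sqrt((15 + sqrt(125))/2) ≈ 3.618.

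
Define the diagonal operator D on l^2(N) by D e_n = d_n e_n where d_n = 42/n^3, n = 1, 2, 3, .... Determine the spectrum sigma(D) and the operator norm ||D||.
sigma(D) = {42/n^3 : n ≥ 1} ∪ {0}; ||D|| = 42

A bounded diagonal operator on l^2 with diagonal entries d_n has spectrum equal to the closure of {d_n : n ≥ 1}: every d_n is an eigenvalue (with eigenvector e_n), so {d_n} ⊂ sigma(D); the spectrum is closed, so its closure is too; and for lambda not in the closure, (D - lambda I) has bounded inverse (the diagonal entries 1/(d_n - lambda) are bounded). For our sequence d_n = 42/n^3, n = 1, 2, 3, ...:
  - {d_n} = {42/n^3 : n ≥ 1}; the only limit point is 0
  - closure = {42/n^3 : n ≥ 1} ∪ {0}
For the norm: a diagonal operator has ||D|| = sup_n |d_n|. Here d_n = 42/n^3 is positive and decreasing, so sup_n |d_n| = d_1 = 42. So ||D|| = 42.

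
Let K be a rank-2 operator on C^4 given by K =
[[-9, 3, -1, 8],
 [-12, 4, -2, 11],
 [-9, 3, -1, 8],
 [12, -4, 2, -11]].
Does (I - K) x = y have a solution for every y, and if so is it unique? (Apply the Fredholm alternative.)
(I - K) is invertible (det(I - K) = 18 ≠ 0), so for every y in C^4 the equation (I - K) x = y has a unique solution.

K has rank 2 and factors as K = U V^T = u1 v1^T + u2 v2^T with u1 = (1, 1, 1, -1), v1 = (-3, 1, 1, 2), u2 = (2, 3, 2, -3), v2 = (-3, 1, -1, 3) (multiplying out reproduces the displayed K). The nonzero eigenvalues of U V^T coincide with those of the 2 x 2 matrix G = V^T U = [[v1·u1, v1·u2], [v2·u1, v2·u2]] = [[-3, -7], [-6, -14]], and by the Sylvester determinant identity det(I_4 - U V^T) = det(I_2 - V^T U) = det([[4, 7], [6, 15]]) = (4)(15) - (7)(6) = 18. (Direct check: I - K =
[[10, -3, 1, -8],
 [12, -3, 2, -11],
 [9, -3, 2, -8],
 [-12, 4, -2, 12]]
has determinant 18.) The finite-dimensional Fredholm alternative says: either (I - K) is invertible, or ker(I - K) ≠ {0} and then range(I - K) = ker((I - K)^*)^⊥, with dim ker(I - K) = dim ker((I - K)^*). Since det(I - K) ≠ 0, 1 is not an eigenvalue of K and ker(I - K) = {0}, so we are in the first case: for every y there is a unique x = (I - K)^(-1) y. (Explicitly, by the Woodbury identity, (I - U V^T)^(-1) = I + U (I_2 - G)^(-1) V^T.)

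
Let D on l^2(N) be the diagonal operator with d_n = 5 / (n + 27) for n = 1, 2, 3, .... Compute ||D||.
||D|| = 5/28 (attained at n = 1)

For D diagonal, ||D|| = sup_n |d_n| = sup_n 5/(n + 27). This is positive and strictly decreasing in n, so the supremum is attained at n = 1: d_1 = 5/(1 + 27) = 5/28. Hence ||D|| = 5/28.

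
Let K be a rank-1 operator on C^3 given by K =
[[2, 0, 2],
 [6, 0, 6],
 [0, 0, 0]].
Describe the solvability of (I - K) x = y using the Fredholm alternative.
(I - K) is invertible (det(I - K) = -1 ≠ 0), so for every y in C^3 the equation (I - K) x = y has a unique solution.

K has rank 1, so it is an outer product K = u v^T: every row of K is a multiple of one row vector. Reading off the entries, u = (-1, -3, 0) and v = (-2, 0, -2) (row i of K equals u_i·v^T). A rank-one matrix u v^T satisfies K u = u (v·u) and kills the (2)-dimensional subspace v^⊥, so its characteristic polynomial is lambda^2 (lambda - v·u) with v·u = tr K = 2. Hence the eigenvalues of I - K are 1 (multiplicity 2) and 1 - (2) = -1, so det(I - K) = -1. (Direct check: I - K =
[[-1, 0, -2],
 [-6, 1, -6],
 [0, 0, 1]]
has determinant -1.) The finite-dimensional Fredholm alternative says: either (I - K) is invertible, or ker(I - K) ≠ {0} and then range(I - K) = ker((I - K)^*)^⊥, with dim ker(I - K) = dim ker((I - K)^*). Since det(I - K) ≠ 0, 1 is not an eigenvalue of K and ker(I - K) = {0}, so we are in the first case: for every y there is a unique x = (I - K)^(-1) y. Explicitly, by the Sherman–Morrison formula, (I - u v^T)^(-1) = I + u v^T/(1 - v·u), i.e. (I - K)^(-1) = I - K.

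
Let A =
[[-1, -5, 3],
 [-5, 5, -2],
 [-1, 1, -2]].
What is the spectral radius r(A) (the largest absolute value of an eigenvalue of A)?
r(A) ≈ 7.3653

The eigenvalues of A are the roots of its characteristic polynomial. With M = A (coefficients from the trace, the sum of principal 2x2 minors, and det A):
  p(λ) = det(λ I - M) = λ^3 - 2λ^2 - 33λ - 48.
No integer candidate from the rational root theorem (±divisors of 48) is a root, so the roots are irrational. The cubic discriminant is Δ = 27336 > 0, so there are three distinct real roots. p(-4) = -12 and p(-3) = 6 have opposite signs, so a root lies in (-4, -3); Newton's method refines it to λ ≈ -3.507. p(-2) = 2 and p(-1) = -18 have opposite signs, so a root lies in (-2, -1); Newton's method refines it to λ ≈ -1.8583. p(7) = -34 and p(8) = 72 have opposite signs, so a root lies in (7, 8); Newton's method refines it to λ ≈ 7.3653. Check (Vieta): the three roots sum to 2, matching tr M = 2.
Thus the eigenvalues (to 4 decimals) are -3.507 (modulus 3.507); -1.8583 (modulus 1.8583); 7.3653 (modulus 7.3653). The spectral radius is the largest modulus: r(A) ≈ 7.3653. (Cross-check: r(A) ≤ ||A||_2 ≈ 8.7399; equality holds whenever A is normal, though it can also hold for some non-normal A.)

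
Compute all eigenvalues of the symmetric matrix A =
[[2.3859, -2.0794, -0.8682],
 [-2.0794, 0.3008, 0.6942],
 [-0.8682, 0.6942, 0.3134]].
sigma(A) ≈ {-1, 0, 4}

A is real symmetric, so its spectrum consists of real eigenvalues. Expanding the characteristic polynomial of the displayed matrix gives
  det(λ I - A) = p(λ) = λ^3 + (-3)λ^2 + (-4)λ + (0).
Solving p(λ) = 0 yields eigenvalues ≈ -1, 0, 4. (A is shown rounded to 4 decimals, so these recover the underlying integer eigenvalues to within that precision.)
Verification: the trace of A = 3 equals the sum of eigenvalues 3, and det(A) ≈ -0.0002 matches the eigenvalue product 0.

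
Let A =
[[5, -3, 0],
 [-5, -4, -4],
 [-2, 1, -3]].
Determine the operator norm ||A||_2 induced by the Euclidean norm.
||A||_2 ≈ 8.4378 (= sqrt(largest eigenvalue of A^T A))

||A||_2 = sigma_max(A) = sqrt(lambda_max(A^T A)). Form the symmetric matrix M = A^T A =
[[54, 3, 26],
 [3, 26, 13],
 [26, 13, 25]].
Its characteristic polynomial (trace, sum of principal 2x2 minors, determinant of M give the coefficients) is
  p(λ) = det(λ I - M) = λ^3 - 105λ^2 + 2550λ - 10201.
No integer candidate from the rational root theorem (±divisors of 10201) is a root, so the roots are irrational. The cubic discriminant is Δ = 4482920673 > 0, so there are three distinct real roots. p(4) = -1617 and p(5) = 49 have opposite signs, so a root lies in (4, 5); Newton's method refines it to λ ≈ 4.9689. p(28) = 831 and p(29) = -167 have opposite signs, so a root lies in (28, 29); Newton's method refines it to λ ≈ 28.8353. p(71) = -545 and p(72) = 2327 have opposite signs, so a root lies in (71, 72); Newton's method refines it to λ ≈ 71.1957. Check (Vieta): the three roots sum to 105, matching tr M = 105.
So the eigenvalues of A^T A are ≈ 4.9689, 28.8353, 71.1957 (all ≥ 0, as they must be for A^T A). The largest is λ_max ≈ 71.1957, hence ||A||_2 = sqrt(λ_max) ≈ 8.4378.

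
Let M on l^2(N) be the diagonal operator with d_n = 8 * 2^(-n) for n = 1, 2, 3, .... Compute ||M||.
||M|| = 4 (attained at n = 1)

For M diagonal, ||M|| = sup_n |d_n|. The sequence d_n = 8 * 2^(-n) is positive and strictly decreasing (ratio 2^(-1) < 1), so the supremum is d_1 = 8/2 = 4. Hence ||M|| = 4.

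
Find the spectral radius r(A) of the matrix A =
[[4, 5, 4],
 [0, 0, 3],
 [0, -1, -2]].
r(A) = 4

The eigenvalues of A are the roots of its characteristic polynomial. With M = A (coefficients from the trace, the sum of principal 2x2 minors, and det A):
  p(λ) = det(λ I - M) = λ^3 - 2λ^2 - 5λ - 12.
By the rational root theorem any rational root is an integer divisor of 12. Testing λ = 4: p(4) = 64 - 32 - 20 - 12 = 0, so λ = 4 is a root. Dividing out (λ - 4) leaves p(λ) = (λ - 4)(λ^2 + 2λ + 3). For λ^2 + 2λ + 3 the discriminant is -8. It is negative, so the roots are the complex-conjugate pair λ = -1 ± (sqrt(8)/2) i ≈ -1 ± 1.4142i. For a conjugate pair the product of the roots equals the constant term, so |λ|^2 = 3 and |λ| = sqrt(3) ≈ 1.7321.
Thus the eigenvalues (to 4 decimals) are -1 ± 1.4142i (modulus 1.7321); 4 (modulus 4). The spectral radius is the largest modulus: r(A) = 4. (Cross-check: r(A) ≤ ||A||_2 ≈ 7.9512; equality holds whenever A is normal, though it can also hold for some non-normal A.)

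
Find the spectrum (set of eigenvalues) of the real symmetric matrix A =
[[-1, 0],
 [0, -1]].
sigma(A) ≈ {-1} (-1 with multiplicity 2)

A is real symmetric, so its spectrum consists of real eigenvalues. Expanding the characteristic polynomial of the displayed matrix gives
  det(λ I - A) = p(λ) = λ^2 + (2)λ + (1).
Solving p(λ) = 0 yields eigenvalues ≈ -1, -1. (A is shown rounded to 4 decimals, so these recover the underlying integer eigenvalues to within that precision.)
Verification: the trace of A = -2 equals the sum of eigenvalues -2, and det(A) ≈ 1.0000 matches the eigenvalue product 1.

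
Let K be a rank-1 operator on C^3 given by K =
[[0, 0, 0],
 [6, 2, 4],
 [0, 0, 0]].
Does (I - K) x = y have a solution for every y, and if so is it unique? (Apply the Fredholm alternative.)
(I - K) is invertible (det(I - K) = -1 ≠ 0), so for every y in C^3 the equation (I - K) x = y has a unique solution.

K has rank 1, so it is an outer product K = u v^T: every row of K is a multiple of one row vector. Reading off the entries, u = (0, 2, 0) and v = (3, 1, 2) (row i of K equals u_i·v^T). A rank-one matrix u v^T satisfies K u = u (v·u) and kills the (2)-dimensional subspace v^⊥, so its characteristic polynomial is lambda^2 (lambda - v·u) with v·u = tr K = 2. Hence the eigenvalues of I - K are 1 (multiplicity 2) and 1 - (2) = -1, so det(I - K) = -1. (Direct check: I - K =
[[1, 0, 0],
 [-6, -1, -4],
 [0, 0, 1]]
has determinant -1.) The finite-dimensional Fredholm alternative says: either (I - K) is invertible, or ker(I - K) ≠ {0} and then range(I - K) = ker((I - K)^*)^⊥, with dim ker(I - K) = dim ker((I - K)^*). Since det(I - K) ≠ 0, 1 is not an eigenvalue of K and ker(I - K) = {0}, so we are in the first case: for every y there is a unique x = (I - K)^(-1) y. Explicitly, by the Sherman–Morrison formula, (I - u v^T)^(-1) = I + u v^T/(1 - v·u), i.e. (I - K)^(-1) = I - K.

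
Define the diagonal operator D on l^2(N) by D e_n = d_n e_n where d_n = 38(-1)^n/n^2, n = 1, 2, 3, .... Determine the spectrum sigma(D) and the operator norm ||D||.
sigma(D) = {38(-1)^n/n^2 : n ≥ 1} ∪ {0}; ||D|| = 38

A bounded diagonal operator on l^2 with diagonal entries d_n has spectrum equal to the closure of {d_n : n ≥ 1}: every d_n is an eigenvalue (with eigenvector e_n), so {d_n} ⊂ sigma(D); the spectrum is closed, so its closure is too; and for lambda not in the closure, (D - lambda I) has bounded inverse (the diagonal entries 1/(d_n - lambda) are bounded). For our sequence d_n = 38(-1)^n/n^2, n = 1, 2, 3, ...:
  - {d_n} = {38(-1)^n/n^2 : n ≥ 1}; the only limit point is 0
  - closure = {38(-1)^n/n^2 : n ≥ 1} ∪ {0}
For the norm: a diagonal operator has ||D|| = sup_n |d_n|. Here |d_n| = 38/n^2 is decreasing, so sup_n |d_n| = |d_1| = 38. So ||D|| = 38.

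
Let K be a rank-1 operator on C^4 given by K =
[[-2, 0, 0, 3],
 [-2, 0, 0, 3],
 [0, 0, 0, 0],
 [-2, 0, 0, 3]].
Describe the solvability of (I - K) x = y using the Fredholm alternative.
(I - K) is singular (det(I - K) = 0, i.e. 1 ∈ sigma(K)). (I - K) x = y is solvable iff y ⊥ ker((I - K)^*) = span{(-2, 0, 0, 3)}, i.e. iff -2y_1 + 3y_4 = 0. When solvable, the solutions are x = y + c·(1, 1, 0, 1), c arbitrary (ker(I - K) = span{(1, 1, 0, 1)}, dimension 1).

K has rank 1, so it is an outer product K = u v^T: every row of K is a multiple of one row vector. Reading off the entries, u = (1, 1, 0, 1) and v = (-2, 0, 0, 3) (row i of K equals u_i·v^T). A rank-one matrix u v^T satisfies K u = u (v·u) and kills the (3)-dimensional subspace v^⊥, so its characteristic polynomial is lambda^3 (lambda - v·u) with v·u = tr K = 1. Hence the eigenvalues of I - K are 1 (multiplicity 3) and 1 - (1) = 0, so det(I - K) = 0. (Direct check: I - K =
[[3, 0, 0, -3],
 [2, 1, 0, -3],
 [0, 0, 1, 0],
 [2, 0, 0, -2]]
has determinant 0.) So 1 is an eigenvalue of K and (I - K) is not invertible. The finite-dimensional Fredholm alternative says: either (I - K) is invertible, or ker(I - K) ≠ {0} and then range(I - K) = ker((I - K)^*)^⊥, with dim ker(I - K) = dim ker((I - K)^*). We are in the second case, so we need both kernels. Kernel of I - K: (I - K) u = u - u (v·u) = u - u = 0, so ker(I - K) = span{u} = span{(1, 1, 0, 1)} (it is exactly 1-dimensional because rank(I - K) = 3). Kernel of the adjoint: K is real, so (I - K)^* = I - K^T = I - v u^T, and (I - v u^T) v = v - v (u·v) = 0; hence ker((I - K)^*) = span{v} = span{(-2, 0, 0, 3)}. Therefore (I - K) x = y is solvable iff <y, v> = 0, i.e. iff -2y_1 + 3y_4 = 0. When this holds, K y = u (v·y) = 0, so (I - K) y = y and x = y is a particular solution; the full solution set is the line x = y + c·u = y + c·(1, 1, 0, 1), c ∈ C.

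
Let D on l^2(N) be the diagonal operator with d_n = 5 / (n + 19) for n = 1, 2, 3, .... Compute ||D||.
||D|| = 1/4 (attained at n = 1)

For D diagonal, ||D|| = sup_n |d_n| = sup_n 5/(n + 19). This is positive and strictly decreasing in n, so the supremum is attained at n = 1: d_1 = 5/(1 + 19) = 1/4. Hence ||D|| = 1/4.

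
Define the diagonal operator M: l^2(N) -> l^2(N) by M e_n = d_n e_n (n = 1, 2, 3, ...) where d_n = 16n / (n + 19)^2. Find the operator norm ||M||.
||M|| = 4/19 (attained at n = 19)

For M diagonal, ||M|| = sup_n |d_n|. Treat f(x) = 16x / (x + 19)^2 for real x > 0. By the quotient rule, f'(x) = 16(19 - x)/(x + 19)^3, which is positive for x < 19 and negative for x > 19. So f has a unique maximum at x = 19, and since 19 is a positive integer, the supremum over n ≥ 1 is attained at n = 19: d_19 = 16·19/(19 + 19)^2 = 16·19/1444 = 4/19. Hence ||M|| = 4/19.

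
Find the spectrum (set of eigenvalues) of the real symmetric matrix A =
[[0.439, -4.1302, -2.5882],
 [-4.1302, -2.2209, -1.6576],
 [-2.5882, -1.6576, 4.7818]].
sigma(A) ≈ {-6, 3, 6}

A is real symmetric, so its spectrum consists of real eigenvalues. Expanding the characteristic polynomial of the displayed matrix gives
  det(λ I - A) = p(λ) = λ^3 + (-3)λ^2 + (-36)λ + (108).
Solving p(λ) = 0 yields eigenvalues ≈ -6, 3, 6. (A is shown rounded to 4 decimals, so these recover the underlying integer eigenvalues to within that precision.)
Verification: the trace of A = 3 equals the sum of eigenvalues 3, and det(A) ≈ -108.0004 matches the eigenvalue product -108.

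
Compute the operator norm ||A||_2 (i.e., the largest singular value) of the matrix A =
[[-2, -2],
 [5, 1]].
||A||_2 = sqrt(32) ≈ 5.6569 (= sqrt(largest eigenvalue of A^T A))

||A||_2 = sigma_max(A) = sqrt(lambda_max(A^T A)). Form the symmetric matrix M = A^T A =
[[29, 9],
 [9, 5]].
Its characteristic polynomial (trace, determinant of M give the coefficients) is
  p(λ) = det(λ I - M) = λ^2 - 34λ + 64.
For λ^2 - 34λ + 64 the discriminant is 900. It is a perfect square (30^2), so the roots are rational: λ = (34 ± 30)/2 = 32, 2.
So the eigenvalues of A^T A are ≈ 2, 32 (all ≥ 0, as they must be for A^T A). The largest is λ_max = 32, hence ||A||_2 = sqrt(λ_max) = sqrt(32) ≈ 5.6569.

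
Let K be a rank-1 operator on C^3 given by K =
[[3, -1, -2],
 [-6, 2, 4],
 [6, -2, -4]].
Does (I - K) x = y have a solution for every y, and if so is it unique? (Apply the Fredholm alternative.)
(I - K) is singular (det(I - K) = 0, i.e. 1 ∈ sigma(K)). (I - K) x = y is solvable iff y ⊥ ker((I - K)^*) = span{(3, -1, -2)}, i.e. iff 3y_1 - y_2 - 2y_3 = 0. When solvable, the solutions are x = y + c·(1, -2, 2), c arbitrary (ker(I - K) = span{(1, -2, 2)}, dimension 1).

K has rank 1, so it is an outer product K = u v^T: every row of K is a multiple of one row vector. Reading off the entries, u = (1, -2, 2) and v = (3, -1, -2) (row i of K equals u_i·v^T). A rank-one matrix u v^T satisfies K u = u (v·u) and kills the (2)-dimensional subspace v^⊥, so its characteristic polynomial is lambda^2 (lambda - v·u) with v·u = tr K = 1. Hence the eigenvalues of I - K are 1 (multiplicity 2) and 1 - (1) = 0, so det(I - K) = 0. (Direct check: I - K =
[[-2, 1, 2],
 [6, -1, -4],
 [-6, 2, 5]]
has determinant 0.) So 1 is an eigenvalue of K and (I - K) is not invertible. The finite-dimensional Fredholm alternative says: either (I - K) is invertible, or ker(I - K) ≠ {0} and then range(I - K) = ker((I - K)^*)^⊥, with dim ker(I - K) = dim ker((I - K)^*). We are in the second case, so we need both kernels. Kernel of I - K: (I - K) u = u - u (v·u) = u - u = 0, so ker(I - K) = span{u} = span{(1, -2, 2)} (it is exactly 1-dimensional because rank(I - K) = 2). Kernel of the adjoint: K is real, so (I - K)^* = I - K^T = I - v u^T, and (I - v u^T) v = v - v (u·v) = 0; hence ker((I - K)^*) = span{v} = span{(3, -1, -2)}. Therefore (I - K) x = y is solvable iff <y, v> = 0, i.e. iff 3y_1 - y_2 - 2y_3 = 0. When this holds, K y = u (v·y) = 0, so (I - K) y = y and x = y is a particular solution; the full solution set is the line x = y + c·u = y + c·(1, -2, 2), c ∈ C.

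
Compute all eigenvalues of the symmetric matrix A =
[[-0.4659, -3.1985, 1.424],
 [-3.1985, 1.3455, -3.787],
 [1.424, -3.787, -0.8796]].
sigma(A) ≈ {-4, -2, 6}

A is real symmetric, so its spectrum consists of real eigenvalues. Expanding the characteristic polynomial of the displayed matrix gives
  det(λ I - A) = p(λ) = λ^3 + (0)λ^2 + (-28)λ + (-48).
Solving p(λ) = 0 yields eigenvalues ≈ -4, -2, 6. (A is shown rounded to 4 decimals, so these recover the underlying integer eigenvalues to within that precision.)
Verification: the trace of A = 0 equals the sum of eigenvalues 0, and det(A) ≈ 48.0004 matches the eigenvalue product 48.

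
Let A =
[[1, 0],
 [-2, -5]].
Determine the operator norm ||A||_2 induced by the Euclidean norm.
||A||_2 = sqrt((30 + sqrt(800))/2) ≈ 5.3983 (= sqrt(largest eigenvalue of A^T A))

||A||_2 = sigma_max(A) = sqrt(lambda_max(A^T A)). Form the symmetric matrix M = A^T A =
[[5, 10],
 [10, 25]].
Its characteristic polynomial (trace, determinant of M give the coefficients) is
  p(λ) = det(λ I - M) = λ^2 - 30λ + 25.
For λ^2 - 30λ + 25 the discriminant is 800. It is nonnegative but not a perfect square, so the roots are real and irrational: λ = (30 ± sqrt(800))/2 ≈ 29.1421, 0.8579.
So the eigenvalues of A^T A are ≈ 0.8579, 29.1421 (all ≥ 0, as they must be for A^T A). The largest is λ_max = (30 + sqrt(800))/2 ≈ 29.1421, hence ||A||_2 = sqrt(λ_max) = sqrt((30 + sqrt(800))/2) ≈ 5.3983.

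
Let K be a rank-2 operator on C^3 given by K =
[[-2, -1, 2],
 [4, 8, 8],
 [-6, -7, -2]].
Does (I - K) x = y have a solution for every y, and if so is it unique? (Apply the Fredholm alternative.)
(I - K) is invertible (det(I - K) = 41 ≠ 0), so for every y in C^3 the equation (I - K) x = y has a unique solution.

K has rank 2 and factors as K = U V^T = u1 v1^T + u2 v2^T with u1 = (0, 3, -2), v1 = (2, 3, 2), u2 = (-1, -1, -1), v2 = (2, 1, -2) (multiplying out reproduces the displayed K). The nonzero eigenvalues of U V^T coincide with those of the 2 x 2 matrix G = V^T U = [[v1·u1, v1·u2], [v2·u1, v2·u2]] = [[5, -7], [7, -1]], and by the Sylvester determinant identity det(I_3 - U V^T) = det(I_2 - V^T U) = det([[-4, 7], [-7, 2]]) = (-4)(2) - (7)(-7) = 41. (Direct check: I - K =
[[3, 1, -2],
 [-4, -7, -8],
 [6, 7, 3]]
has determinant 41.) The finite-dimensional Fredholm alternative says: either (I - K) is invertible, or ker(I - K) ≠ {0} and then range(I - K) = ker((I - K)^*)^⊥, with dim ker(I - K) = dim ker((I - K)^*). Since det(I - K) ≠ 0, 1 is not an eigenvalue of K and ker(I - K) = {0}, so we are in the first case: for every y there is a unique x = (I - K)^(-1) y. (Explicitly, by the Woodbury identity, (I - U V^T)^(-1) = I + U (I_2 - G)^(-1) V^T.)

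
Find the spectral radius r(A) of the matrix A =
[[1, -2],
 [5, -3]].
r(A) = sqrt(7) ≈ 2.6458

The eigenvalues of A are the roots of its characteristic polynomial. With M = A (coefficients from the trace and determinant):
  p(λ) = det(λ I - M) = λ^2 + 2λ + 7.
For λ^2 + 2λ + 7 the discriminant is -24. It is negative, so the roots are the complex-conjugate pair λ = -1 ± (sqrt(24)/2) i ≈ -1 ± 2.4495i. For a conjugate pair the product of the roots equals the constant term, so |λ|^2 = 7 and |λ| = sqrt(7) ≈ 2.6458.
Thus the eigenvalues (to 4 decimals) are -1 ± 2.4495i (modulus 2.6458). The spectral radius is the largest modulus: r(A) = sqrt(7) ≈ 2.6458. (Cross-check: r(A) ≤ ||A||_2 ≈ 6.1401; equality holds whenever A is normal, though it can also hold for some non-normal A.)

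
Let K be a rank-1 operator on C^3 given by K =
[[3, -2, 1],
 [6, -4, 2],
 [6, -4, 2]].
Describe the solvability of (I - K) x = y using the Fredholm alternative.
(I - K) is singular (det(I - K) = 0, i.e. 1 ∈ sigma(K)). (I - K) x = y is solvable iff y ⊥ ker((I - K)^*) = span{(3, -2, 1)}, i.e. iff 3y_1 - 2y_2 + y_3 = 0. When solvable, the solutions are x = y + c·(1, 2, 2), c arbitrary (ker(I - K) = span{(1, 2, 2)}, dimension 1).

K has rank 1, so it is an outer product K = u v^T: every row of K is a multiple of one row vector. Reading off the entries, u = (1, 2, 2) and v = (3, -2, 1) (row i of K equals u_i·v^T). A rank-one matrix u v^T satisfies K u = u (v·u) and kills the (2)-dimensional subspace v^⊥, so its characteristic polynomial is lambda^2 (lambda - v·u) with v·u = tr K = 1. Hence the eigenvalues of I - K are 1 (multiplicity 2) and 1 - (1) = 0, so det(I - K) = 0. (Direct check: I - K =
[[-2, 2, -1],
 [-6, 5, -2],
 [-6, 4, -1]]
has determinant 0.) So 1 is an eigenvalue of K and (I - K) is not invertible. The finite-dimensional Fredholm alternative says: either (I - K) is invertible, or ker(I - K) ≠ {0} and then range(I - K) = ker((I - K)^*)^⊥, with dim ker(I - K) = dim ker((I - K)^*). We are in the second case, so we need both kernels. Kernel of I - K: (I - K) u = u - u (v·u) = u - u = 0, so ker(I - K) = span{u} = span{(1, 2, 2)} (it is exactly 1-dimensional because rank(I - K) = 2). Kernel of the adjoint: K is real, so (I - K)^* = I - K^T = I - v u^T, and (I - v u^T) v = v - v (u·v) = 0; hence ker((I - K)^*) = span{v} = span{(3, -2, 1)}. Therefore (I - K) x = y is solvable iff <y, v> = 0, i.e. iff 3y_1 - 2y_2 + y_3 = 0. When this holds, K y = u (v·y) = 0, so (I - K) y = y and x = y is a particular solution; the full solution set is the line x = y + c·u = y + c·(1, 2, 2), c ∈ C.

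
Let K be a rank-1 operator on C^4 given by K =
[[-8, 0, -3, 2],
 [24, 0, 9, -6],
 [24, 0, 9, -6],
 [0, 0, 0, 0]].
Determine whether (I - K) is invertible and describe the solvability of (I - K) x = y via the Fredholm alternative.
(I - K) is singular (det(I - K) = 0, i.e. 1 ∈ sigma(K)). (I - K) x = y is solvable iff y ⊥ ker((I - K)^*) = span{(-8, 0, -3, 2)}, i.e. iff -8y_1 - 3y_3 + 2y_4 = 0. When solvable, the solutions are x = y + c·(1, -3, -3, 0), c arbitrary (ker(I - K) = span{(1, -3, -3, 0)}, dimension 1).

K has rank 1, so it is an outer product K = u v^T: every row of K is a multiple of one row vector. Reading off the entries, u = (1, -3, -3, 0) and v = (-8, 0, -3, 2) (row i of K equals u_i·v^T). A rank-one matrix u v^T satisfies K u = u (v·u) and kills the (3)-dimensional subspace v^⊥, so its characteristic polynomial is lambda^3 (lambda - v·u) with v·u = tr K = 1. Hence the eigenvalues of I - K are 1 (multiplicity 3) and 1 - (1) = 0, so det(I - K) = 0. (Direct check: I - K =
[[9, 0, 3, -2],
 [-24, 1, -9, 6],
 [-24, 0, -8, 6],
 [0, 0, 0, 1]]
has determinant 0.) So 1 is an eigenvalue of K and (I - K) is not invertible. The finite-dimensional Fredholm alternative says: either (I - K) is invertible, or ker(I - K) ≠ {0} and then range(I - K) = ker((I - K)^*)^⊥, with dim ker(I - K) = dim ker((I - K)^*). We are in the second case, so we need both kernels. Kernel of I - K: (I - K) u = u - u (v·u) = u - u = 0, so ker(I - K) = span{u} = span{(1, -3, -3, 0)} (it is exactly 1-dimensional because rank(I - K) = 3). Kernel of the adjoint: K is real, so (I - K)^* = I - K^T = I - v u^T, and (I - v u^T) v = v - v (u·v) = 0; hence ker((I - K)^*) = span{v} = span{(-8, 0, -3, 2)}. Therefore (I - K) x = y is solvable iff <y, v> = 0, i.e. iff -8y_1 - 3y_3 + 2y_4 = 0. When this holds, K y = u (v·y) = 0, so (I - K) y = y and x = y is a particular solution; the full solution set is the line x = y + c·u = y + c·(1, -3, -3, 0), c ∈ C.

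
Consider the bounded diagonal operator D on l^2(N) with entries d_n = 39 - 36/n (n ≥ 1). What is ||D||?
||D|| = 39

For a diagonal operator on l^2 with entries d_n, ||D|| = sup_n |d_n|. Here d_1 = 3, d_2 = 21, ..., and d_n = 39 - 36/n increases monotonically toward 39. All terms lie in [3, 39), so |d_n| = d_n and the supremum is the limit 39, which is not attained by any individual d_n. Hence ||D|| = 39.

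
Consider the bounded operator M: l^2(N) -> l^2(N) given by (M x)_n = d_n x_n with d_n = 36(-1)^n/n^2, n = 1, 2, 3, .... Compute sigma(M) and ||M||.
sigma(M) = {36(-1)^n/n^2 : n ≥ 1} ∪ {0}; ||M|| = 36

A bounded diagonal operator on l^2 with diagonal entries d_n has spectrum equal to the closure of {d_n : n ≥ 1}: every d_n is an eigenvalue (with eigenvector e_n), so {d_n} ⊂ sigma(M); the spectrum is closed, so its closure is too; and for lambda not in the closure, (M - lambda I) has bounded inverse (the diagonal entries 1/(d_n - lambda) are bounded). For our sequence d_n = 36(-1)^n/n^2, n = 1, 2, 3, ...:
  - {d_n} = {36(-1)^n/n^2 : n ≥ 1}; the only limit point is 0
  - closure = {36(-1)^n/n^2 : n ≥ 1} ∪ {0}
For the norm: a diagonal operator has ||M|| = sup_n |d_n|. Here |d_n| = 36/n^2 is decreasing, so sup_n |d_n| = |d_1| = 36. So ||M|| = 36.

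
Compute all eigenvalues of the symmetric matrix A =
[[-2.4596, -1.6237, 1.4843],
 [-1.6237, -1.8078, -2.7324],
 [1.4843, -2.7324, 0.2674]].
sigma(A) ≈ {-4, -3, 3}

A is real symmetric, so its spectrum consists of real eigenvalues. Expanding the characteristic polynomial of the displayed matrix gives
  det(λ I - A) = p(λ) = λ^3 + (4)λ^2 + (-9)λ + (-36).
Solving p(λ) = 0 yields eigenvalues ≈ -4, -3, 3. (A is shown rounded to 4 decimals, so these recover the underlying integer eigenvalues to within that precision.)
Verification: the trace of A = -4 equals the sum of eigenvalues -4, and det(A) ≈ 36.0007 matches the eigenvalue product 36.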